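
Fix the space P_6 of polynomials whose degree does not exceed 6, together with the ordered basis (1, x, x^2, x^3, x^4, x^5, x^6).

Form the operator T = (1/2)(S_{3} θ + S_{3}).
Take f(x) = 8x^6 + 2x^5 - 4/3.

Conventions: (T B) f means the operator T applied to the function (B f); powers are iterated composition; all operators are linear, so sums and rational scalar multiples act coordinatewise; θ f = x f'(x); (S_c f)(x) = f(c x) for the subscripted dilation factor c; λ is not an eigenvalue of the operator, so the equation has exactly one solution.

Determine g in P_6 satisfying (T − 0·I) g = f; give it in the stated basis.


the image equals g(x) = (16/5103)x^6 + (2/729)x^5 - 8/3

write g with unknown coordinates in the stated basis and equate coefficients in (T − 0·I) g = f
solving from the highest basis element down gives g = (16/5103)x^6 + (2/729)x^5 - 8/3
check: T g = 8x^6 + 2x^5 - 4/3
so T g − 0·g = 8x^6 + 2x^5 - 4/3 = f ✓


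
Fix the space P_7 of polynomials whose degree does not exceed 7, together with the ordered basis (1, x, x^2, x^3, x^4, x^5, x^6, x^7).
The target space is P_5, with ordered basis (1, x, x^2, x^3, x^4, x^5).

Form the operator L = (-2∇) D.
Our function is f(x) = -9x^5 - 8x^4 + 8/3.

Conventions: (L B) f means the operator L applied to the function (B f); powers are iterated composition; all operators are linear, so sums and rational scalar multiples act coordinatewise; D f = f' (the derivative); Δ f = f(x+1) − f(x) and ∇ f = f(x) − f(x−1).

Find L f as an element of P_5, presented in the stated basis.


D f = -45x^4 - 32x^3
∇ D f = -180x^3 + 174x^2 - 84x + 13
(-2∇) D f = 360x^3 - 348x^2 + 168x - 26

the result is g(x) = 360x^3 - 348x^2 + 168x - 26


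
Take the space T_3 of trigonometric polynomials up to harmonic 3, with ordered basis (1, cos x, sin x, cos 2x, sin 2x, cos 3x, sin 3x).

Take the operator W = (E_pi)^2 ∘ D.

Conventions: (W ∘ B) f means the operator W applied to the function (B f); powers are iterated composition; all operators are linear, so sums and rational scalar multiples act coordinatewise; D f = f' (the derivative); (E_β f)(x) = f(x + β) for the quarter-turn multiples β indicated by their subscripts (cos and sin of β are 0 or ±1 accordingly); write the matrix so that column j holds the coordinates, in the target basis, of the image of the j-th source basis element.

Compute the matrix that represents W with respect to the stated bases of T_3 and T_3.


the matrix is [[0, 0, 0, 0, 0, 0, 0]; [0, 0, 1, 0, 0, 0, 0]; [0, -1, 0, 0, 0, 0, 0]; [0, 0, 0, 0, 2, 0, 0]; [0, 0, 0, -2, 0, 0, 0]; [0, 0, 0, 0, 0, 0, 3]; [0, 0, 0, 0, 0, -3, 0]] (rows listed top to bottom)

image of 1: 0
image of cos x: -sin x
image of sin x: cos x
image of cos 2x: -2sin 2x
image of sin 2x: 2cos 2x
image of cos 3x: -3sin 3x
image of sin 3x: 3cos 3x
each image's coordinates form column j of the matrix


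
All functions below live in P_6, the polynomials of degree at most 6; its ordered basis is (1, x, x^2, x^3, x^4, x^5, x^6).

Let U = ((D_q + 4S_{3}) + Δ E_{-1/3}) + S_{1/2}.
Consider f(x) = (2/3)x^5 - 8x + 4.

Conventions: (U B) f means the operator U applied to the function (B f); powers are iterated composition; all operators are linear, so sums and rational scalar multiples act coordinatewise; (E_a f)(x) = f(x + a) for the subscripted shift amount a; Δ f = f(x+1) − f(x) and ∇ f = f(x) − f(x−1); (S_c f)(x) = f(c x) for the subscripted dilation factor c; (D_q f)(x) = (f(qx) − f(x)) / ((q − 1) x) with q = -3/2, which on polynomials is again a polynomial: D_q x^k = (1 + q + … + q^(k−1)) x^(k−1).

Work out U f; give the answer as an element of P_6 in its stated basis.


D_q f = (55/24)x^4 - 8
S_{3} f = 162x^5 - 24x + 4
(4S_{3}) f = 648x^5 - 96x + 16
(D_q + 4S_{3}) f = 648x^5 + (55/24)x^4 - 96x + 8
E_{-1/3} f = (2/3)x^5 - (10/9)x^4 + (20/27)x^3 - (20/81)x^2 - (1934/243)x + 4858/729
Δ E_{-1/3} f = (10/3)x^4 + (20/9)x^3 + (20/9)x^2 + (50/81)x - 1922/243
((D_q + 4S_{3}) + Δ E_{-1/3}) f = 648x^5 + (45/8)x^4 + (20/9)x^3 + (20/9)x^2 - (7726/81)x + 22/243
S_{1/2} f = (1/48)x^5 - 4x + 4
(((D_q + 4S_{3}) + Δ E_{-1/3}) + S_{1/2}) f = (31105/48)x^5 + (45/8)x^4 + (20/9)x^3 + (20/9)x^2 - (8050/81)x + 994/243

the image equals g(x) = (31105/48)x^5 + (45/8)x^4 + (20/9)x^3 + (20/9)x^2 - (8050/81)x + 994/243


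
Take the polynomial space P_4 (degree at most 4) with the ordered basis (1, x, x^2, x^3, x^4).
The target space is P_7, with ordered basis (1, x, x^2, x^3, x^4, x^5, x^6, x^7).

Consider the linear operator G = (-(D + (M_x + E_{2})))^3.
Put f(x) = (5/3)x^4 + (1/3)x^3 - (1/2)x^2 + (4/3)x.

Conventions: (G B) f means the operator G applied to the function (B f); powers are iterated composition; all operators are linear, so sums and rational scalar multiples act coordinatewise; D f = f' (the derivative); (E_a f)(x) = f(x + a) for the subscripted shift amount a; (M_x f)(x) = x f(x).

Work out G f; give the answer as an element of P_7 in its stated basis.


D f = (20/3)x^3 + x^2 - x + 4/3
M_x f = (5/3)x^5 + (1/3)x^4 - (1/2)x^3 + (4/3)x^2
E_{2} f = (5/3)x^4 + (41/3)x^3 + (83/2)x^2 + (170/3)x + 30
(M_x + E_{2}) f = (5/3)x^5 + 2x^4 + (79/6)x^3 + (257/6)x^2 + (170/3)x + 30
(D + (M_x + E_{2})) f = (5/3)x^5 + 2x^4 + (119/6)x^3 + (263/6)x^2 + (167/3)x + 94/3
(-(D + (M_x + E_{2}))) f = -(5/3)x^5 - 2x^4 - (119/6)x^3 - (263/6)x^2 - (167/3)x - 94/3
D (-(D + (M_x + E_{2}))) f = -(25/3)x^4 - 8x^3 - (119/2)x^2 - (263/3)x - 167/3
M_x (-(D + (M_x + E_{2}))) f = -(5/3)x^6 - 2x^5 - (119/6)x^4 - (263/6)x^3 - (167/3)x^2 - (94/3)x
E_{2} (-(D + (M_x + E_{2}))) f = -(5/3)x^5 - (56/3)x^4 - (205/2)x^3 - (2065/6)x^2 - (1999/3)x - 562
(M_x + E_{2}) (-(D + (M_x + E_{2}))) f = -(5/3)x^6 - (11/3)x^5 - (77/2)x^4 - (439/3)x^3 - (2399/6)x^2 - (2093/3)x - 562
(D + (M_x + E_{2})) (-(D + (M_x + E_{2}))) f = -(5/3)x^6 - (11/3)x^5 - (281/6)x^4 - (463/3)x^3 - (1378/3)x^2 - (2356/3)x - 1853/3
(-(D + (M_x + E_{2}))) (-(D + (M_x + E_{2}))) f = (5/3)x^6 + (11/3)x^5 + (281/6)x^4 + (463/3)x^3 + (1378/3)x^2 + (2356/3)x + 1853/3
D (-(D + (M_x + E_{2}))) (-(D + (M_x + E_{2}))) f = 10x^5 + (55/3)x^4 + (562/3)x^3 + 463x^2 + (2756/3)x + 2356/3
M_x (-(D + (M_x + E_{2}))) (-(D + (M_x + E_{2}))) f = (5/3)x^7 + (11/3)x^6 + (281/6)x^5 + (463/3)x^4 + (1378/3)x^3 + (2356/3)x^2 + (1853/3)x
E_{2} (-(D + (M_x + E_{2}))) (-(D + (M_x + E_{2}))) f = (5/3)x^6 + (71/3)x^5 + (367/2)x^4 + (2827/3)x^3 + (9608/3)x^2 + (19760/3)x + 18701/3
(M_x + E_{2}) (-(D + (M_x + E_{2}))) (-(D + (M_x + E_{2}))) f = (5/3)x^7 + (16/3)x^6 + (141/2)x^5 + (2027/6)x^4 + (4205/3)x^3 + 3988x^2 + (21613/3)x + 18701/3
(D + (M_x + E_{2})) (-(D + (M_x + E_{2}))) (-(D + (M_x + E_{2}))) f = (5/3)x^7 + (16/3)x^6 + (161/2)x^5 + (2137/6)x^4 + 1589x^3 + 4451x^2 + 8123x + 7019
(-(D + (M_x + E_{2}))) (-(D + (M_x + E_{2}))) (-(D + (M_x + E_{2}))) f = -(5/3)x^7 - (16/3)x^6 - (161/2)x^5 - (2137/6)x^4 - 1589x^3 - 4451x^2 - 8123x - 7019

the result is g(x) = -(5/3)x^7 - (16/3)x^6 - (161/2)x^5 - (2137/6)x^4 - 1589x^3 - 4451x^2 - 8123x - 7019


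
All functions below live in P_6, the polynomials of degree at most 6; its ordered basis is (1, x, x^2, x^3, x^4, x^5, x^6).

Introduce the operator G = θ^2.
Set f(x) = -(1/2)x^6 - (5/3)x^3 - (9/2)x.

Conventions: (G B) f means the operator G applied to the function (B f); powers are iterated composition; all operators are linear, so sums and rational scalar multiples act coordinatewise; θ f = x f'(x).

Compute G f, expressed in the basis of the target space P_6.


g(x) = -18x^6 - 15x^3 - (9/2)x

θ f = -3x^6 - 5x^3 - (9/2)x
θ θ f = -18x^6 - 15x^3 - (9/2)x


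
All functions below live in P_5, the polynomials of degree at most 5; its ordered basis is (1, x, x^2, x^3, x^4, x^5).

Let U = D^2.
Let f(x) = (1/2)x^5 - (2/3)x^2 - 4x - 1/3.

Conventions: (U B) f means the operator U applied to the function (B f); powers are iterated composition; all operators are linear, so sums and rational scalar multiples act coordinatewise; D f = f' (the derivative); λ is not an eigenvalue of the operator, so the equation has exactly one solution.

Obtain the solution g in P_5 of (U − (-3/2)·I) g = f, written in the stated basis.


g(x) = (1/3)x^5 - (40/9)x^3 - (4/9)x^2 + (136/9)x + 10/27

write g with unknown coordinates in the stated basis and equate coefficients in (U − (-3/2)·I) g = f
solving from the highest basis element down gives g = (1/3)x^5 - (40/9)x^3 - (4/9)x^2 + (136/9)x + 10/27
check: U g = (20/3)x^3 - (80/3)x - 8/9
so U g − (-3/2)·g = (1/2)x^5 - (2/3)x^2 - 4x - 1/3 = f ✓


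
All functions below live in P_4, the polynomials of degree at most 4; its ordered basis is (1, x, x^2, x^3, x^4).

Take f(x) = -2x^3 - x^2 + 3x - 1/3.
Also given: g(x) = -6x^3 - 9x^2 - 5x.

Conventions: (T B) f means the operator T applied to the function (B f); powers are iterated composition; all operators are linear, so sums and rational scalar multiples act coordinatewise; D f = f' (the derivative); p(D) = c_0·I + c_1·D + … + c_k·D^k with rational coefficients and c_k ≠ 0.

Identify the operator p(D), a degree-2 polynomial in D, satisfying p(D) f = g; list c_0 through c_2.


c_0 = 3, c_1 = 1, c_2 = 1

D^0 f = -2x^3 - x^2 + 3x - 1/3
D^1 f = -6x^2 - 2x + 3
D^2 f = -12x - 2
matching coefficients of g against c_0 f + c_1 Df + … from the top degree down determines the c_i
solution: c_0 = 3, c_1 = 1, c_2 = 1


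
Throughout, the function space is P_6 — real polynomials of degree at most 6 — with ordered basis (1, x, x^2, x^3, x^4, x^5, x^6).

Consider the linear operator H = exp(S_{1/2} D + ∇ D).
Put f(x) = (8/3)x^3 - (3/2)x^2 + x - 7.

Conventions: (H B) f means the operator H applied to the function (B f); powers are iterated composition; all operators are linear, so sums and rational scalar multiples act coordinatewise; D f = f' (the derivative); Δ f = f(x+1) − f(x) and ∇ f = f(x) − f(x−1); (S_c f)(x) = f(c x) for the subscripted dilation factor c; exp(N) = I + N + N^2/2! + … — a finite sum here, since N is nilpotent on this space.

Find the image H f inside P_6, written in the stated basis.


order-1 term: 2x^2 + (29/2)x - 10
order-2 term: x + 37/4
order-3 term: 1/3
the series for exp(S_{1/2} D + ∇ D) f terminates at order 3
exp(S_{1/2} D + ∇ D) f = (8/3)x^3 + (1/2)x^2 + (33/2)x - 89/12

g(x) = (8/3)x^3 + (1/2)x^2 + (33/2)x - 89/12


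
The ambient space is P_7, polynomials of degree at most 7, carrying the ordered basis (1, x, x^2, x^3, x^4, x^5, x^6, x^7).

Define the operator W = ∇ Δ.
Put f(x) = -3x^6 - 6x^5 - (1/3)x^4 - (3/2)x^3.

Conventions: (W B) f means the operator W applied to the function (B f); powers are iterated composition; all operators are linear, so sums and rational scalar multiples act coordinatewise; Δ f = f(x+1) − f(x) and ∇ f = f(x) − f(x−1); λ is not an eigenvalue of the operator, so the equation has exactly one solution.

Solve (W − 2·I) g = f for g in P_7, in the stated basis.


write g with unknown coordinates in the stated basis and equate coefficients in (W − 2·I) g = f
solving from the highest basis element down gives g = (3/2)x^6 + 3x^5 + (68/3)x^4 + (123/4)x^3 + (317/2)x^2 + (429/4)x + 548/3
check: W g = 45x^4 + 60x^3 + 317x^2 + (429/2)x + 1096/3
so W g − 2·g = -3x^6 - 6x^5 - (1/3)x^4 - (3/2)x^3 = f ✓

the image equals g(x) = (3/2)x^6 + 3x^5 + (68/3)x^4 + (123/4)x^3 + (317/2)x^2 + (429/4)x + 548/3


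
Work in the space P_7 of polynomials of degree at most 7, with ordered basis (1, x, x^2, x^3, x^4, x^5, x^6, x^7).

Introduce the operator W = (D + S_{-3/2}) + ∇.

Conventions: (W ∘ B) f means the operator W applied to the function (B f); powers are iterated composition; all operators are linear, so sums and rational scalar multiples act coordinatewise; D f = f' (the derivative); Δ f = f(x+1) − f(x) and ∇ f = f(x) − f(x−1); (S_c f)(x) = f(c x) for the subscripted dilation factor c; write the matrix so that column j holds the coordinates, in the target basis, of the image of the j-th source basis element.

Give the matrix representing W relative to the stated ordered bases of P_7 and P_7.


image of 1: 1
image of x: -(3/2)x + 2
image of x^2: (9/4)x^2 + 4x - 1
image of x^3: -(27/8)x^3 + 6x^2 - 3x + 1
image of x^4: (81/16)x^4 + 8x^3 - 6x^2 + 4x - 1
image of x^5: -(243/32)x^5 + 10x^4 - 10x^3 + 10x^2 - 5x + 1
image of x^6: (729/64)x^6 + 12x^5 - 15x^4 + 20x^3 - 15x^2 + 6x - 1
image of x^7: -(2187/128)x^7 + 14x^6 - 21x^5 + 35x^4 - 35x^3 + 21x^2 - 7x + 1
each image's coordinates form column j of the matrix

the matrix is [[1, 2, -1, 1, -1, 1, -1, 1]; [0, -3/2, 4, -3, 4, -5, 6, -7]; [0, 0, 9/4, 6, -6, 10, -15, 21]; [0, 0, 0, -27/8, 8, -10, 20, -35]; [0, 0, 0, 0, 81/16, 10, -15, 35]; [0, 0, 0, 0, 0, -243/32, 12, -21]; [0, 0, 0, 0, 0, 0, 729/64, 14]; [0, 0, 0, 0, 0, 0, 0, -2187/128]] (rows listed top to bottom)


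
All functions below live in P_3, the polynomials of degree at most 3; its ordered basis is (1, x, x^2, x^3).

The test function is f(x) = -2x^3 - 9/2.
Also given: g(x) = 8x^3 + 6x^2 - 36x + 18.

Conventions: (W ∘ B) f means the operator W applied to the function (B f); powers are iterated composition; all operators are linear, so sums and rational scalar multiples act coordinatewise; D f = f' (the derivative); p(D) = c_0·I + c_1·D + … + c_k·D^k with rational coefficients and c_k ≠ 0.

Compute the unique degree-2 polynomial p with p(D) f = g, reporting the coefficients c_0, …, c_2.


p(D) = -4·I − D + 3·D^2, i.e. c_0 = -4, c_1 = -1, c_2 = 3

D^0 f = -2x^3 - 9/2
D^1 f = -6x^2
D^2 f = -12x
matching coefficients of g against c_0 f + c_1 Df + … from the top degree down determines the c_i
solution: c_0 = -4, c_1 = -1, c_2 = 3


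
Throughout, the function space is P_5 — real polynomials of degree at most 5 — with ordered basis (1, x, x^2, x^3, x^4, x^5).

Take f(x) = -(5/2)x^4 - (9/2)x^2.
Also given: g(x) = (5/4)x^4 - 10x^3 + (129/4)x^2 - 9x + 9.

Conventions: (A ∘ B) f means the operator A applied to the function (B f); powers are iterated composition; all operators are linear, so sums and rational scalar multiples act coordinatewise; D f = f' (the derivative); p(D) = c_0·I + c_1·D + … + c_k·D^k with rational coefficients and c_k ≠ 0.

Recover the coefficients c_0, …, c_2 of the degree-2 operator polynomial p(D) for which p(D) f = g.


c_0 = -1/2, c_1 = 1, c_2 = -1

D^0 f = -(5/2)x^4 - (9/2)x^2
D^1 f = -10x^3 - 9x
D^2 f = -30x^2 - 9
matching coefficients of g against c_0 f + c_1 Df + … from the top degree down determines the c_i
solution: c_0 = -1/2, c_1 = 1, c_2 = -1


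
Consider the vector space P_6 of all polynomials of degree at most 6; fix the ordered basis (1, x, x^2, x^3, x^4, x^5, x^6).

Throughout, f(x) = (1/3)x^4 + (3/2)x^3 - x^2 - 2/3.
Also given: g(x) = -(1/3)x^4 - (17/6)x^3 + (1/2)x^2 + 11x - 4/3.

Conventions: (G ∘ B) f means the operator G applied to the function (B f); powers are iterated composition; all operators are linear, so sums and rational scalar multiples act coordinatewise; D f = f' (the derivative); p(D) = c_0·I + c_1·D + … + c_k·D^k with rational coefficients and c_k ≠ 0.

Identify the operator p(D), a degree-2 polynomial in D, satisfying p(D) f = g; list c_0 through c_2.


D^0 f = (1/3)x^4 + (3/2)x^3 - x^2 - 2/3
D^1 f = (4/3)x^3 + (9/2)x^2 - 2x
D^2 f = 4x^2 + 9x - 2
matching coefficients of g against c_0 f + c_1 Df + … from the top degree down determines the c_i
solution: c_0 = -1, c_1 = -1, c_2 = 1

c_0 = -1, c_1 = -1, c_2 = 1


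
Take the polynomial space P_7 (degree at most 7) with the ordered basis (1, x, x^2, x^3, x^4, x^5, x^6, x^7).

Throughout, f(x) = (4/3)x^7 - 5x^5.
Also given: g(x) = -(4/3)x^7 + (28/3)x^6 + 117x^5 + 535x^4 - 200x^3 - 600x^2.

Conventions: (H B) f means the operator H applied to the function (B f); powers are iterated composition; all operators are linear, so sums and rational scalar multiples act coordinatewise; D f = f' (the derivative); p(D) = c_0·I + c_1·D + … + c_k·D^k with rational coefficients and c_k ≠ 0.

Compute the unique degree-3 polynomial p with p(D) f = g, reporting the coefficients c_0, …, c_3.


p(D) = -I + D + 2·D^2 + 2·D^3, i.e. c_0 = -1, c_1 = 1, c_2 = 2, c_3 = 2

D^0 f = (4/3)x^7 - 5x^5
D^1 f = (28/3)x^6 - 25x^4
D^2 f = 56x^5 - 100x^3
D^3 f = 280x^4 - 300x^2
matching coefficients of g against c_0 f + c_1 Df + … from the top degree down determines the c_i
solution: c_0 = -1, c_1 = 1, c_2 = 2, c_3 = 2


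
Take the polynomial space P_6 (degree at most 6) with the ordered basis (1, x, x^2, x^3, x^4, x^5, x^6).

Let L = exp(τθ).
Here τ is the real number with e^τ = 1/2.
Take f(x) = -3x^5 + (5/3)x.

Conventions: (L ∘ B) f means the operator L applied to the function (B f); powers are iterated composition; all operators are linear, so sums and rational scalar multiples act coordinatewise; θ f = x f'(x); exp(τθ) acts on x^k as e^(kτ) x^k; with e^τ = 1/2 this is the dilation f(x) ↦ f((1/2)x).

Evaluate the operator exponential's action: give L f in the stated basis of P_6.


exp(τθ) x^k = e^(kτ) x^k; with e^τ = 1/2 this sends x^k to (1/2)^k x^k
x ↦ 1/2 x
x^5 ↦ 1/32 x^5
applying this coordinatewise to f: exp(τθ) f = -(3/32)x^5 + (5/6)x

g(x) = -(3/32)x^5 + (5/6)x


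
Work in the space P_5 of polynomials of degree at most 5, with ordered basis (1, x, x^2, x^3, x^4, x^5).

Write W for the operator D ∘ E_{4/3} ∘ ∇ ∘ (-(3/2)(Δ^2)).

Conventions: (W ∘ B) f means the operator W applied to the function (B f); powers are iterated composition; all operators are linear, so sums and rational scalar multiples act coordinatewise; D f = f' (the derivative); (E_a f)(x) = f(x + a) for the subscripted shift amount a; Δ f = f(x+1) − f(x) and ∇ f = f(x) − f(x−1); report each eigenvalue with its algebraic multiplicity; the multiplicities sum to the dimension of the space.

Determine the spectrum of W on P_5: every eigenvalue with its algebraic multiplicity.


image of 1: 0
image of x: 0
image of x^2: 0
image of x^3: 0
image of x^4: -36
image of x^5: -180x - 330
the matrix is upper triangular; its diagonal is (0, 0, 0, 0, 0, 0)
for a triangular matrix the eigenvalues are the diagonal entries, with algebraic multiplicity their repetition count

λ = 0 (multiplicity 6)


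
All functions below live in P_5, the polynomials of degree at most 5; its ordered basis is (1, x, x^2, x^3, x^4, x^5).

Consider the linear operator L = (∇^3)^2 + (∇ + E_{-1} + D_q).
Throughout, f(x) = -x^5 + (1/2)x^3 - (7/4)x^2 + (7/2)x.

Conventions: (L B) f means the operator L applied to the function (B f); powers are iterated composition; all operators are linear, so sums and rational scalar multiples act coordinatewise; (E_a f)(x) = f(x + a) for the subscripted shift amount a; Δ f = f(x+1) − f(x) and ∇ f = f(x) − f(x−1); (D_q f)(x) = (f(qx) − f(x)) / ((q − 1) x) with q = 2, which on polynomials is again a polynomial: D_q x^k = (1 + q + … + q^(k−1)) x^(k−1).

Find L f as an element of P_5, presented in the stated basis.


∇ f = -5x^4 + 10x^3 - (17/2)x^2 + 19/4
∇ ∇ f = -20x^3 + 60x^2 - 67x + 47/2
∇ ∇ ∇ f = -60x^2 + 180x - 147
∇ ∇^3 f = -120x + 240
∇ ∇ ∇^3 f = -120
∇ ∇ ∇ ∇^3 f = 0
∇ f = -5x^4 + 10x^3 - (17/2)x^2 + 19/4
E_{-1} f = -x^5 + 5x^4 - (19/2)x^3 + (27/4)x^2 + (7/2)x - 19/4
D_q f = -31x^4 + (7/2)x^2 - (21/4)x + 7/2
(∇ + E_{-1} + D_q) f = -x^5 - 31x^4 + (1/2)x^3 + (7/4)x^2 - (7/4)x + 7/2
((∇^3)^2 + (∇ + E_{-1} + D_q)) f = -x^5 - 31x^4 + (1/2)x^3 + (7/4)x^2 - (7/4)x + 7/2

the image equals g(x) = -x^5 - 31x^4 + (1/2)x^3 + (7/4)x^2 - (7/4)x + 7/2


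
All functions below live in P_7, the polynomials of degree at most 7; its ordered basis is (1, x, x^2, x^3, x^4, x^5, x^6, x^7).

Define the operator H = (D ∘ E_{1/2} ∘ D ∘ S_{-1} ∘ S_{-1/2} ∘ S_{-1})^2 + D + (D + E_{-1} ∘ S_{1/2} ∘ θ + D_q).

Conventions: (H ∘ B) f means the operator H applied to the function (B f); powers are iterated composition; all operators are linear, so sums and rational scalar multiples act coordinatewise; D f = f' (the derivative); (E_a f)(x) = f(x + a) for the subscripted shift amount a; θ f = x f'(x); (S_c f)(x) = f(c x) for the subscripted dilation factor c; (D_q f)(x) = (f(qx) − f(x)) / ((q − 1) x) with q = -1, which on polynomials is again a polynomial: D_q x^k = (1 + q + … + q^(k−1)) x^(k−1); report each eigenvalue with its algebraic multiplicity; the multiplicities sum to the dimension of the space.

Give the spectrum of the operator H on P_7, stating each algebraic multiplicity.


λ = 0 (multiplicity 1), λ = 7/128 (multiplicity 1), λ = 3/32 (multiplicity 1), λ = 5/32 (multiplicity 1), λ = 1/4 (multiplicity 1), λ = 3/8 (multiplicity 1), λ = 1/2 (multiplicity 2)

image of 1: 0
image of x: (1/2)x + 5/2
image of x^2: (1/2)x^2 + 3x + 1/2
image of x^3: (3/8)x^3 + (47/8)x^2 + (9/8)x - 3/8
image of x^4: (1/4)x^4 + 7x^3 + (3/2)x^2 - x + 5/8
image of x^5: (5/32)x^5 + (327/32)x^4 + (25/16)x^3 - (25/16)x^2 + (5/4)x - 25/64
image of x^6: (3/32)x^6 + (183/16)x^5 + (45/32)x^4 - (15/8)x^3 + (225/128)x^2 - (117/128)x + 93/512
image of x^7: (7/128)x^7 + (1871/128)x^6 + (147/128)x^5 - (245/128)x^4 + (1085/512)x^3 - (1491/1024)x^2 + (1099/2048)x - 329/4096
the matrix is upper triangular; its diagonal is (0, 1/2, 1/2, 3/8, 1/4, 5/32, 3/32, 7/128)
for a triangular matrix the eigenvalues are the diagonal entries, with algebraic multiplicity their repetition count


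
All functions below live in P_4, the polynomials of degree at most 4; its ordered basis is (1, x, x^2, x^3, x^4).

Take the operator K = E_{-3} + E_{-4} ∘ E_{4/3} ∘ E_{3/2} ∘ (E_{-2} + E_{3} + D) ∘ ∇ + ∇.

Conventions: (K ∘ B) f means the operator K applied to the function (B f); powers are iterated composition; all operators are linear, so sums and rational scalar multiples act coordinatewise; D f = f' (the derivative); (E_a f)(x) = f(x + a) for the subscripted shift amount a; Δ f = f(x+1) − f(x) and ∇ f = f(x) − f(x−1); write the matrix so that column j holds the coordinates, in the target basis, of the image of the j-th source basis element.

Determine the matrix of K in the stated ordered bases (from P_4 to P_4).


image of 1: 1
image of x: x
image of x^2: x^2 + 16/3
image of x^3: x^3 + 16x + 61/6
image of x^4: x^4 + 32x^2 + (122/3)x - 2044/27
each image's coordinates form column j of the matrix

the matrix is [[1, 0, 16/3, 61/6, -2044/27]; [0, 1, 0, 16, 122/3]; [0, 0, 1, 0, 32]; [0, 0, 0, 1, 0]; [0, 0, 0, 0, 1]] (rows listed top to bottom)


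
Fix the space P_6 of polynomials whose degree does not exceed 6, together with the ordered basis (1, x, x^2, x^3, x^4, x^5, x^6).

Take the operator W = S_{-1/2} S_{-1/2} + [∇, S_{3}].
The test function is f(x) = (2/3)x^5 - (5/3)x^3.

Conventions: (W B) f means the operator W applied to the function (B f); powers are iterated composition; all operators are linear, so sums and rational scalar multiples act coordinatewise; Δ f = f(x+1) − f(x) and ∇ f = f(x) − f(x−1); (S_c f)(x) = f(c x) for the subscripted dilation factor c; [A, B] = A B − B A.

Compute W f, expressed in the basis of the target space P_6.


S_{-1/2} f = -(1/48)x^5 + (5/24)x^3
S_{-1/2} S_{-1/2} f = (1/1536)x^5 - (5/192)x^3
S_{3} f = 162x^5 - 45x^3
∇ S_{3} f = 810x^4 - 1620x^3 + 1485x^2 - 675x + 117
∇ f = (10/3)x^4 - (20/3)x^3 + (5/3)x^2 + (5/3)x - 1
S_{3} ∇ f = 270x^4 - 180x^3 + 15x^2 + 5x - 1
[∇, S_{3}] f = 540x^4 - 1440x^3 + 1470x^2 - 680x + 118
(S_{-1/2} S_{-1/2} + [∇, S_{3}]) f = (1/1536)x^5 + 540x^4 - (276485/192)x^3 + 1470x^2 - 680x + 118

the result is g(x) = (1/1536)x^5 + 540x^4 - (276485/192)x^3 + 1470x^2 - 680x + 118


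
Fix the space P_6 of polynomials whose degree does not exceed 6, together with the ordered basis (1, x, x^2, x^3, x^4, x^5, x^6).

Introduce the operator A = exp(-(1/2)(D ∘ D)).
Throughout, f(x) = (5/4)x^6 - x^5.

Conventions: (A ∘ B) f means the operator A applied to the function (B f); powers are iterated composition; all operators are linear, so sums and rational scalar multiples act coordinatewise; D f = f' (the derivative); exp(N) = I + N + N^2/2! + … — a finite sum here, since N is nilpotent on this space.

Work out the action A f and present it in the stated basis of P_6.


the image equals g(x) = (5/4)x^6 - x^5 - (75/4)x^4 + 10x^3 + (225/4)x^2 - 15x - 75/4

order-1 term: -(75/4)x^4 + 10x^3
order-2 term: (225/4)x^2 - 15x
order-3 term: -75/4
the series for exp(-(1/2)(D ∘ D)) f terminates at order 3
exp(-(1/2)(D ∘ D)) f = (5/4)x^6 - x^5 - (75/4)x^4 + 10x^3 + (225/4)x^2 - 15x - 75/4


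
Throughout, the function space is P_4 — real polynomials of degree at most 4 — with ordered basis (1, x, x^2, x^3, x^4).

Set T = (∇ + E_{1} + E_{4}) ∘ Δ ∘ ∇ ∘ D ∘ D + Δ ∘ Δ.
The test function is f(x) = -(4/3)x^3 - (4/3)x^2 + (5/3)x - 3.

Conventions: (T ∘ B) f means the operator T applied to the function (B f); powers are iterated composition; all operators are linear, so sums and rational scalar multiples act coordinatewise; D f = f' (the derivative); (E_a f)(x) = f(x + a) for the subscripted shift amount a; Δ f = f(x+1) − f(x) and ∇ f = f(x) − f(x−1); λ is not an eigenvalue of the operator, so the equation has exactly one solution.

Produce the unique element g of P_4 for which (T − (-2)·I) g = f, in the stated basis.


write g with unknown coordinates in the stated basis and equate coefficients in (T − (-2)·I) g = f
solving from the highest basis element down gives g = -(2/3)x^3 - (2/3)x^2 + (17/6)x + 7/6
check: T g = -4x - 16/3
so T g − (-2)·g = -(4/3)x^3 - (4/3)x^2 + (5/3)x - 3 = f ✓

the image equals g(x) = -(2/3)x^3 - (2/3)x^2 + (17/6)x + 7/6


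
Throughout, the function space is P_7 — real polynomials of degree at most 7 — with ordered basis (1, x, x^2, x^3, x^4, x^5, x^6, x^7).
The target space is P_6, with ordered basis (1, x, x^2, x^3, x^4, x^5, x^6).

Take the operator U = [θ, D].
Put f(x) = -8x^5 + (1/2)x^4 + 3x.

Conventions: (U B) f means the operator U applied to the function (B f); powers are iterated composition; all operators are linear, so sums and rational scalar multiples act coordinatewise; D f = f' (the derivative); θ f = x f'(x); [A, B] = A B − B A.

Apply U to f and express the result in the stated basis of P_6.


D f = -40x^4 + 2x^3 + 3
θ D f = -160x^4 + 6x^3
θ f = -40x^5 + 2x^4 + 3x
D θ f = -200x^4 + 8x^3 + 3
[θ, D] f = 40x^4 - 2x^3 - 3

the result is g(x) = 40x^4 - 2x^3 - 3


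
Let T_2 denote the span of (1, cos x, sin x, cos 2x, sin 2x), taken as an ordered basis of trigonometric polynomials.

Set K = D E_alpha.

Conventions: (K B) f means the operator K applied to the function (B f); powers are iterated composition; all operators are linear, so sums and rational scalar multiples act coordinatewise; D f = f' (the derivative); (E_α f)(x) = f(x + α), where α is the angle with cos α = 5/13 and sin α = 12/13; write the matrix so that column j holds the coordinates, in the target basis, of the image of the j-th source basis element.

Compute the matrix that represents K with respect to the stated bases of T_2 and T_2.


image of 1: 0
image of cos x: -(12/13)cos x - (5/13)sin x
image of sin x: (5/13)cos x - (12/13)sin x
image of cos 2x: -(240/169)cos 2x + (238/169)sin 2x
image of sin 2x: -(238/169)cos 2x - (240/169)sin 2x
each image's coordinates form column j of the matrix

the matrix is [[0, 0, 0, 0, 0]; [0, -12/13, 5/13, 0, 0]; [0, -5/13, -12/13, 0, 0]; [0, 0, 0, -240/169, -238/169]; [0, 0, 0, 238/169, -240/169]] (rows listed top to bottom)


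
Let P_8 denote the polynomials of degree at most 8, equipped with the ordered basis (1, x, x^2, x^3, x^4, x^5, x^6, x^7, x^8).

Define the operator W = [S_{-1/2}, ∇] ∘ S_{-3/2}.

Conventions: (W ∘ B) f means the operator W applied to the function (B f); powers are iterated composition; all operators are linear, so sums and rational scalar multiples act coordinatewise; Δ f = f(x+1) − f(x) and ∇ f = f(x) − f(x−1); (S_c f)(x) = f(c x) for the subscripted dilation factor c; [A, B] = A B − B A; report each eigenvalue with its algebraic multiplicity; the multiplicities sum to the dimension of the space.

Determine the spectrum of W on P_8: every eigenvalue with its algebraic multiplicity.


image of 1: 0
image of x: -9/4
image of x^2: -(27/8)x - 27/16
image of x^3: -(243/64)x^2 - (243/64)x - 243/64
image of x^4: -(243/64)x^3 - (729/128)x^2 - (729/64)x - 1215/256
image of x^5: -(3645/1024)x^4 - (3645/512)x^3 - (10935/512)x^2 - (18225/1024)x - 8019/1024
image of x^6: -(6561/2048)x^5 - (32805/4096)x^4 - (32805/1024)x^3 - (164025/4096)x^2 - (72171/2048)x - 45927/4096
image of x^7: -(45927/16384)x^6 - (137781/16384)x^5 - (688905/16384)x^4 - (1148175/16384)x^3 - (1515591/16384)x^2 - (964467/16384)x - 282123/16384
image of x^8: -(19683/8192)x^7 - (137781/16384)x^6 - (413343/8192)x^5 - (3444525/32768)x^4 - (1515591/8192)x^3 - (2893401/16384)x^2 - (846369/8192)x - 1673055/65536
the matrix is upper triangular; its diagonal is (0, 0, 0, 0, 0, 0, 0, 0, 0)
for a triangular matrix the eigenvalues are the diagonal entries, with algebraic multiplicity their repetition count

λ = 0 (multiplicity 9)


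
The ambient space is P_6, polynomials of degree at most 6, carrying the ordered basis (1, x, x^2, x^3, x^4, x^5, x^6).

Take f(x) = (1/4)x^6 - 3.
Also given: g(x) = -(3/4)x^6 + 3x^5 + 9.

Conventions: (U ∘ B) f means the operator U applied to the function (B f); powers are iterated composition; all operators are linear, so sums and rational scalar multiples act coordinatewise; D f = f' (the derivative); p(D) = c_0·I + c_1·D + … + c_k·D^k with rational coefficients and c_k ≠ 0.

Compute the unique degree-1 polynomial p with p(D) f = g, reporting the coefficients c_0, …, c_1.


D^0 f = (1/4)x^6 - 3
D^1 f = (3/2)x^5
matching coefficients of g against c_0 f + c_1 Df + … from the top degree down determines the c_i
solution: c_0 = -3, c_1 = 2

p(D) = -3·I + 2·D, i.e. c_0 = -3, c_1 = 2


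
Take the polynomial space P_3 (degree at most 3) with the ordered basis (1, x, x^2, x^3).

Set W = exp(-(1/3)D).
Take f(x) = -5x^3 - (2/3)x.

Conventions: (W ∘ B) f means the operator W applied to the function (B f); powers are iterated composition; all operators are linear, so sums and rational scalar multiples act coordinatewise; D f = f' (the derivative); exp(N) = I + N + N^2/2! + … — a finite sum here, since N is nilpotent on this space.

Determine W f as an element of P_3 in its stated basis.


the image equals g(x) = -5x^3 + 5x^2 - (7/3)x + 11/27

order-1 term: 5x^2 + 2/9
order-2 term: -(5/3)x
order-3 term: 5/27
the series for exp(-(1/3)D) f terminates at order 3
exp(-(1/3)D) f = -5x^3 + 5x^2 - (7/3)x + 11/27


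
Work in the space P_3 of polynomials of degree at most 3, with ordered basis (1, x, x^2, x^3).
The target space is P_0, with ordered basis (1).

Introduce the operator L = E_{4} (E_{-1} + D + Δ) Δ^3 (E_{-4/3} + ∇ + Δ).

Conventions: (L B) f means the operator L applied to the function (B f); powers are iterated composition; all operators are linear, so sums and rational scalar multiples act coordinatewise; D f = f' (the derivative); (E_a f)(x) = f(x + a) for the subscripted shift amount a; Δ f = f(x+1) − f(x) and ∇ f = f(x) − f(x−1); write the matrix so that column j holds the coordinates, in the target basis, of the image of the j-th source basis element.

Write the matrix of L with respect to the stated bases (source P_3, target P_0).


image of 1: 0
image of x: 0
image of x^2: 0
image of x^3: 6
each image's coordinates form column j of the matrix

the matrix is [[0, 0, 0, 6]] (rows listed top to bottom)


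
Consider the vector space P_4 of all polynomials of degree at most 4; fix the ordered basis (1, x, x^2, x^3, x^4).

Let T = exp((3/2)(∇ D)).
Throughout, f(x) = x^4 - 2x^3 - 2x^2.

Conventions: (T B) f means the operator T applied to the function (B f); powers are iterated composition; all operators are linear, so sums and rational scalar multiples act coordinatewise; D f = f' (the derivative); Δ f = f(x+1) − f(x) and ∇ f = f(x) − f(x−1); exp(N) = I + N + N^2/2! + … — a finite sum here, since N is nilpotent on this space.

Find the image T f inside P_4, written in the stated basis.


order-1 term: 18x^2 - 36x + 9
order-2 term: 27
the series for exp((3/2)(∇ D)) f terminates at order 2
exp((3/2)(∇ D)) f = x^4 - 2x^3 + 16x^2 - 36x + 36

g(x) = x^4 - 2x^3 + 16x^2 - 36x + 36


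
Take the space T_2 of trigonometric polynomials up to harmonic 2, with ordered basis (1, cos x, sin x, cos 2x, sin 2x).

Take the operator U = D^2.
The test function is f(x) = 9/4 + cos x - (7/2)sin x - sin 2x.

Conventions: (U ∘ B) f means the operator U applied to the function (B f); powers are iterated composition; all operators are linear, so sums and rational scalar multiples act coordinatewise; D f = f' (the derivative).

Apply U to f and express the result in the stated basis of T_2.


the image equals g(x) = -cos x + (7/2)sin x + 4sin 2x

D f = -(7/2)cos x - sin x - 2cos 2x
D D f = -cos x + (7/2)sin x + 4sin 2x


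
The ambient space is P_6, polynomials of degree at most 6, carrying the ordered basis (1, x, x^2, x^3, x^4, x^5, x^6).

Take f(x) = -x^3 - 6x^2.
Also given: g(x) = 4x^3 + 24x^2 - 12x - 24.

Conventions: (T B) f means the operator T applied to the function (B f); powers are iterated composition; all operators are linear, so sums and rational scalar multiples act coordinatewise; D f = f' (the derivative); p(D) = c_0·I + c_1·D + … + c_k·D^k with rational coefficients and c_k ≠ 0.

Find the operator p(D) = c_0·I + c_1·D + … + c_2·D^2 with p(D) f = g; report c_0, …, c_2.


c_0 = -4, c_1 = 0, c_2 = 2

D^0 f = -x^3 - 6x^2
D^1 f = -3x^2 - 12x
D^2 f = -6x - 12
matching coefficients of g against c_0 f + c_1 Df + … from the top degree down determines the c_i
solution: c_0 = -4, c_1 = 0, c_2 = 2


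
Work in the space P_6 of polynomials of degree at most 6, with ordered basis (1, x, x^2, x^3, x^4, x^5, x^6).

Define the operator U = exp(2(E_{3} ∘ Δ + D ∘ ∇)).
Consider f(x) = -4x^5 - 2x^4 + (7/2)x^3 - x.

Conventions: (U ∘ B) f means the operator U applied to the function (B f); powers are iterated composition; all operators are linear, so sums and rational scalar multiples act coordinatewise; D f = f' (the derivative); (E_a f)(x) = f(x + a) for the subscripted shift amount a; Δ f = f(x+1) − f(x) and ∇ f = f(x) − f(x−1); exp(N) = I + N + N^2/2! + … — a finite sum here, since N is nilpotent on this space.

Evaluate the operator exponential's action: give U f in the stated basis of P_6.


the image equals g(x) = -4x^5 - 42x^4 - (1785/2)x^3 - 7603x^2 - 47682x - 129138

order-1 term: -40x^4 - 736x^3 - 2915x^2 - 7515x - 6688
order-2 term: -160x^3 - 4368x^2 - 31142x - 65934
order-3 term: -320x^2 - 8704x - 50596
order-4 term: -320x - 5792
order-5 term: -128
the series for exp(2(E_{3} ∘ Δ + D ∘ ∇)) f terminates at order 5
exp(2(E_{3} ∘ Δ + D ∘ ∇)) f = -4x^5 - 42x^4 - (1785/2)x^3 - 7603x^2 - 47682x - 129138


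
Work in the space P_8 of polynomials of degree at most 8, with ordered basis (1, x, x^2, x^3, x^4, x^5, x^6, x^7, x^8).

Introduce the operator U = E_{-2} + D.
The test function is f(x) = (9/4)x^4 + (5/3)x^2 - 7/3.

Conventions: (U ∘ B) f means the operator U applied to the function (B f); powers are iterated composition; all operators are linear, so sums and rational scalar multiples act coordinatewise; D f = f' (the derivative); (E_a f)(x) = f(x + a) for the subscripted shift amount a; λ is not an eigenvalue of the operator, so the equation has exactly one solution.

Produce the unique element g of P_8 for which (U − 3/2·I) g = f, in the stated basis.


the result is g(x) = -(9/2)x^4 + 36x^3 - (1306/3)x^2 + (8680/3)x - 29954/3

write g with unknown coordinates in the stated basis and equate coefficients in (U − 3/2·I) g = f
solving from the highest basis element down gives g = -(9/2)x^4 + 36x^3 - (1306/3)x^2 + (8680/3)x - 29954/3
check: U g = -(9/2)x^4 + 54x^3 - (1954/3)x^2 + 4340x - 44938/3
so U g − 3/2·g = (9/4)x^4 + (5/3)x^2 - 7/3 = f ✓


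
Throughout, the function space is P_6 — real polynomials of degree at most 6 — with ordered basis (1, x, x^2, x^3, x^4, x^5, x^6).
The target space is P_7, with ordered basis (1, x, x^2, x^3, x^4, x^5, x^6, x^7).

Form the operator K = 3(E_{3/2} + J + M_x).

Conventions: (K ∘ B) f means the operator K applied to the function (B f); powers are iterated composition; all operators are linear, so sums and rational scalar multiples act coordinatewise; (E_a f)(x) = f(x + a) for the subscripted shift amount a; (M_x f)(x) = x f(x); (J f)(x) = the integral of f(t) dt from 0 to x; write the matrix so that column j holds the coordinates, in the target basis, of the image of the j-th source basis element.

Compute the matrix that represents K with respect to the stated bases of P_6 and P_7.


image of 1: 6x + 3
image of x: (9/2)x^2 + 3x + 9/2
image of x^2: 4x^3 + 3x^2 + 9x + 27/4
image of x^3: (15/4)x^4 + 3x^3 + (27/2)x^2 + (81/4)x + 81/8
image of x^4: (18/5)x^5 + 3x^4 + 18x^3 + (81/2)x^2 + (81/2)x + 243/16
image of x^5: (7/2)x^6 + 3x^5 + (45/2)x^4 + (135/2)x^3 + (405/4)x^2 + (1215/16)x + 729/32
image of x^6: (24/7)x^7 + 3x^6 + 27x^5 + (405/4)x^4 + (405/2)x^3 + (3645/16)x^2 + (2187/16)x + 2187/64
each image's coordinates form column j of the matrix

the matrix is [[3, 9/2, 27/4, 81/8, 243/16, 729/32, 2187/64]; [6, 3, 9, 81/4, 81/2, 1215/16, 2187/16]; [0, 9/2, 3, 27/2, 81/2, 405/4, 3645/16]; [0, 0, 4, 3, 18, 135/2, 405/2]; [0, 0, 0, 15/4, 3, 45/2, 405/4]; [0, 0, 0, 0, 18/5, 3, 27]; [0, 0, 0, 0, 0, 7/2, 3]; [0, 0, 0, 0, 0, 0, 24/7]] (rows listed top to bottom)


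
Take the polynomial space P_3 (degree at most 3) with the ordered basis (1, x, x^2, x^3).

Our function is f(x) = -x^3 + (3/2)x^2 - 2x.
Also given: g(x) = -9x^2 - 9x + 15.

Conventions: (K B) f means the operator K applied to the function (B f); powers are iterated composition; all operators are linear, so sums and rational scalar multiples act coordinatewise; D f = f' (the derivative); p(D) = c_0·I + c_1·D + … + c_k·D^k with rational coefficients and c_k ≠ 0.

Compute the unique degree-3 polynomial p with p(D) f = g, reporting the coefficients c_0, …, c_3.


D^0 f = -x^3 + (3/2)x^2 - 2x
D^1 f = -3x^2 + 3x - 2
D^2 f = -6x + 3
D^3 f = -6
matching coefficients of g against c_0 f + c_1 Df + … from the top degree down determines the c_i
solution: c_0 = 0, c_1 = 3, c_2 = 3, c_3 = -2

p(D) = 3·D + 3·D^2 − 2·D^3, i.e. c_0 = 0, c_1 = 3, c_2 = 3, c_3 = -2


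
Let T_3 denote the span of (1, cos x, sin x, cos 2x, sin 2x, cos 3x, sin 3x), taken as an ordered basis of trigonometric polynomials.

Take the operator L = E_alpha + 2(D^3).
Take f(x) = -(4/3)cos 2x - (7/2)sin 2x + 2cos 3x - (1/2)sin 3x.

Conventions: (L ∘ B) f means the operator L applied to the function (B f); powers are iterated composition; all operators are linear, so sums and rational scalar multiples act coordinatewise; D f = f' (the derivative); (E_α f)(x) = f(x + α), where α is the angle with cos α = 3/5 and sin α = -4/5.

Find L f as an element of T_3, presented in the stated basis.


the image equals g(x) = (896/15)cos 2x - (649/30)sin 2x + (3163/125)cos 3x + (27293/250)sin 3x

E_alpha f = (56/15)cos 2x - (3/10)sin 2x - (212/125)cos 3x + (293/250)sin 3x
D f = -7cos 2x + (8/3)sin 2x - (3/2)cos 3x - 6sin 3x
D D f = (16/3)cos 2x + 14sin 2x - 18cos 3x + (9/2)sin 3x
D D D f = 28cos 2x - (32/3)sin 2x + (27/2)cos 3x + 54sin 3x
(2(D^3)) f = 56cos 2x - (64/3)sin 2x + 27cos 3x + 108sin 3x
(E_alpha + 2(D^3)) f = (896/15)cos 2x - (649/30)sin 2x + (3163/125)cos 3x + (27293/250)sin 3x


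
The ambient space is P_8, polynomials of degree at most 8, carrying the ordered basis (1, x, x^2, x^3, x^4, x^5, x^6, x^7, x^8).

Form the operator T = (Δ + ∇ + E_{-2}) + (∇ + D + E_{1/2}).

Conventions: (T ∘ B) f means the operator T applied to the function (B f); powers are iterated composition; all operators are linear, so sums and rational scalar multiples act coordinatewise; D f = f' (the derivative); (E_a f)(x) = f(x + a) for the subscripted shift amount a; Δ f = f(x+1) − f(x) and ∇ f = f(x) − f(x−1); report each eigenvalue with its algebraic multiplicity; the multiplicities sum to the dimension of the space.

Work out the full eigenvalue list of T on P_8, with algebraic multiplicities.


image of 1: 2
image of x: 2x + 5/2
image of x^2: 2x^2 + 5x + 13/4
image of x^3: 2x^3 + (15/2)x^2 + (39/4)x - 39/8
image of x^4: 2x^4 + 10x^3 + (39/2)x^2 - (39/2)x + 241/16
image of x^5: 2x^5 + (25/2)x^4 + (65/2)x^3 - (195/4)x^2 + (1205/16)x - 927/32
image of x^6: 2x^6 + 15x^5 + (195/4)x^4 - (195/2)x^3 + (3615/16)x^2 - (2781/16)x + 4033/64
image of x^7: 2x^7 + (35/2)x^6 + (273/4)x^5 - (1365/8)x^4 + (8435/16)x^3 - (19467/32)x^2 + (28231/64)x - 15999/128
image of x^8: 2x^8 + 20x^7 + 91x^6 - 273x^5 + (8435/8)x^4 - (6489/4)x^3 + (28231/16)x^2 - (15999/16)x + 65281/256
the matrix is upper triangular; its diagonal is (2, 2, 2, 2, 2, 2, 2, 2, 2)
for a triangular matrix the eigenvalues are the diagonal entries, with algebraic multiplicity their repetition count

λ = 2 (multiplicity 9)
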